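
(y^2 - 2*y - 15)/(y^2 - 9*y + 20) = (y + 3)/(y - 4)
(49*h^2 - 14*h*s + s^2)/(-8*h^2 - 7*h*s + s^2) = (-49*h^2 + 14*h*s - s^2)/(8*h^2 + 7*h*s - s^2)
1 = 1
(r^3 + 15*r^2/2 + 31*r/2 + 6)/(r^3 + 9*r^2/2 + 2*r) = (r + 3)/r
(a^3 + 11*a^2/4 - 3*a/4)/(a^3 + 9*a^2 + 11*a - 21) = a*(4*a - 1)/(4*(a^2 + 6*a - 7))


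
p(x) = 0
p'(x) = 0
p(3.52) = 0.00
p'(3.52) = 0.00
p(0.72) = 0.00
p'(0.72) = 0.00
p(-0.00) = 0.00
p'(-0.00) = 0.00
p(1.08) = 0.00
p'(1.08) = 0.00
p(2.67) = 0.00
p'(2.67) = 0.00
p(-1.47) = 0.00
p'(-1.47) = 0.00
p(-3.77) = 0.00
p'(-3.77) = 0.00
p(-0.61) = 0.00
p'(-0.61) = 0.00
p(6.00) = 0.00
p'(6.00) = 0.00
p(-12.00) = 0.00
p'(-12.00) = 0.00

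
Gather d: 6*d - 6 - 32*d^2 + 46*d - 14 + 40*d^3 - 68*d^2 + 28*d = 40*d^3 - 100*d^2 + 80*d - 20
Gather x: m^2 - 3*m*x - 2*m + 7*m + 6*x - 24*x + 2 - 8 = m^2 + 5*m + x*(-3*m - 18) - 6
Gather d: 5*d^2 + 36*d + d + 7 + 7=5*d^2 + 37*d + 14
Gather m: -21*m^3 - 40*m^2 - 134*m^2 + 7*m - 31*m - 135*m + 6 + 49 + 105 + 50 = -21*m^3 - 174*m^2 - 159*m + 210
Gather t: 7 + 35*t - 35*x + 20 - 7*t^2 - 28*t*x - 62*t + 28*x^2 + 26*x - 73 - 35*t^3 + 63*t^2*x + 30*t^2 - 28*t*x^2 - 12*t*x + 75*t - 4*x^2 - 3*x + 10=-35*t^3 + t^2*(63*x + 23) + t*(-28*x^2 - 40*x + 48) + 24*x^2 - 12*x - 36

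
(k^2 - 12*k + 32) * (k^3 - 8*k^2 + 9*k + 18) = k^5 - 20*k^4 + 137*k^3 - 346*k^2 + 72*k + 576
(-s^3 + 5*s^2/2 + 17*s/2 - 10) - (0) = -s^3 + 5*s^2/2 + 17*s/2 - 10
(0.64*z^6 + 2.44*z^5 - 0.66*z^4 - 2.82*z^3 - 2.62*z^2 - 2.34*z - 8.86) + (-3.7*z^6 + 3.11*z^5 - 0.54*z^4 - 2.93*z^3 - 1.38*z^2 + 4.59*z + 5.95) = -3.06*z^6 + 5.55*z^5 - 1.2*z^4 - 5.75*z^3 - 4.0*z^2 + 2.25*z - 2.91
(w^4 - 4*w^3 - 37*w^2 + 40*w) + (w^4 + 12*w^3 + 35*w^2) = 2*w^4 + 8*w^3 - 2*w^2 + 40*w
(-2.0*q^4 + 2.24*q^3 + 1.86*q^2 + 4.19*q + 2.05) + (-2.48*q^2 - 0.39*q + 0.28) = -2.0*q^4 + 2.24*q^3 - 0.62*q^2 + 3.8*q + 2.33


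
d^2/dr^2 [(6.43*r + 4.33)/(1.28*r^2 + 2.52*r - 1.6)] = ((2.56*r + 2.52)*(5.12*r + 5.04)*(6.43*r + 4.33) - (49.3824*r + 43.492)*(1.28*r^2 + 2.52*r - 1.6))/(1.28*r^2 + 2.52*r - 1.6)^3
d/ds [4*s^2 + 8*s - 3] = 8*s + 8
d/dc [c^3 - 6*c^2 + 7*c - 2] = 3*c^2 - 12*c + 7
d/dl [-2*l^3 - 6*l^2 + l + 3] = -6*l^2 - 12*l + 1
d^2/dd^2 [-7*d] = 0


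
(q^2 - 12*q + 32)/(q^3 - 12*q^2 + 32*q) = 1/q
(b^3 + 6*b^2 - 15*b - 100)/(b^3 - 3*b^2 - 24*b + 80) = (b + 5)/(b - 4)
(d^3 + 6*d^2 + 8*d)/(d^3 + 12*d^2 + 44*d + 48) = d/(d + 6)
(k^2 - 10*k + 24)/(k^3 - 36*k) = (k - 4)/(k*(k + 6))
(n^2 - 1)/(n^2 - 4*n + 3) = (n + 1)/(n - 3)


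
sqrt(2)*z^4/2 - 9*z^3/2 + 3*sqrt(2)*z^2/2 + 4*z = z*(z - 4*sqrt(2))*(z - sqrt(2))*(sqrt(2)*z/2 + 1/2)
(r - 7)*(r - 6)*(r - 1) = r^3 - 14*r^2 + 55*r - 42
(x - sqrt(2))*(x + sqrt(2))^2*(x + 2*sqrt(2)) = x^4 + 3*sqrt(2)*x^3 + 2*x^2 - 6*sqrt(2)*x - 8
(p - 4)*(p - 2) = p^2 - 6*p + 8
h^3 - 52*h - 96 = (h - 8)*(h + 2)*(h + 6)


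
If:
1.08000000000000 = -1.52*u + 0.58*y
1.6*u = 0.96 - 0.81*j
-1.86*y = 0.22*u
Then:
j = 2.53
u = -0.68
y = 0.08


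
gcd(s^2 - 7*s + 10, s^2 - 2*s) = s - 2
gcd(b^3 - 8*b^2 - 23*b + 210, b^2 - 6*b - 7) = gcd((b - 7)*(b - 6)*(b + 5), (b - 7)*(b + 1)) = b - 7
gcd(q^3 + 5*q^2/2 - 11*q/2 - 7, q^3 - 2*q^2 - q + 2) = q^2 - q - 2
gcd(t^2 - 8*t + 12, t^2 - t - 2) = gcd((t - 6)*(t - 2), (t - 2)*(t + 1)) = t - 2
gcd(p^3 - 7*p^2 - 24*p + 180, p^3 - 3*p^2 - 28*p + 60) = p^2 - p - 30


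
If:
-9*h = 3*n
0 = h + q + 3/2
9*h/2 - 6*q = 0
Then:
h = -6/7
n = 18/7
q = -9/14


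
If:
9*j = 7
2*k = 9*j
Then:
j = 7/9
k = 7/2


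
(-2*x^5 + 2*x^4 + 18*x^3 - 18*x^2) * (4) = -8*x^5 + 8*x^4 + 72*x^3 - 72*x^2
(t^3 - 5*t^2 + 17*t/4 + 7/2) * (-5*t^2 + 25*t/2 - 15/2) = -5*t^5 + 75*t^4/2 - 365*t^3/4 + 585*t^2/8 + 95*t/8 - 105/4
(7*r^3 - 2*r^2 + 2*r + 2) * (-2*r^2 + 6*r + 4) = -14*r^5 + 46*r^4 + 12*r^3 + 20*r + 8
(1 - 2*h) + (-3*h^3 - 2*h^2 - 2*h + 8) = -3*h^3 - 2*h^2 - 4*h + 9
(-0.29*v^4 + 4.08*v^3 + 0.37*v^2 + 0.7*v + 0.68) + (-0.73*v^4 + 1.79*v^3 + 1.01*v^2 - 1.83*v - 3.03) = -1.02*v^4 + 5.87*v^3 + 1.38*v^2 - 1.13*v - 2.35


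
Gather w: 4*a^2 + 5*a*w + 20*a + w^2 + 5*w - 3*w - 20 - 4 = 4*a^2 + 20*a + w^2 + w*(5*a + 2) - 24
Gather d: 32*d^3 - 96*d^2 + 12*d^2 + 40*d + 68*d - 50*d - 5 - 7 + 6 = 32*d^3 - 84*d^2 + 58*d - 6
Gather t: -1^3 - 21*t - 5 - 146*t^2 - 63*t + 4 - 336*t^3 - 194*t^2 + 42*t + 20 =-336*t^3 - 340*t^2 - 42*t + 18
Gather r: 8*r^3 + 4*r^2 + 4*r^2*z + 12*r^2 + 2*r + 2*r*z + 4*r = 8*r^3 + r^2*(4*z + 16) + r*(2*z + 6)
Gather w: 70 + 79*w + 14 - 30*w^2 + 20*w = -30*w^2 + 99*w + 84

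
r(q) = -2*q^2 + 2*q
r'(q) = 2 - 4*q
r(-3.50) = -31.50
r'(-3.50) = 16.00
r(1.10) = -0.22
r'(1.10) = -2.40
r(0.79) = 0.33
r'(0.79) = -1.16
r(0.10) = 0.18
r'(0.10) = 1.60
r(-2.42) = -16.55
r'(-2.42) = 11.68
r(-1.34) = -6.27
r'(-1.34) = 7.36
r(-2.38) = -16.09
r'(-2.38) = 11.52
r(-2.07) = -12.71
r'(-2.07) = 10.28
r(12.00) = -264.00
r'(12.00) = -46.00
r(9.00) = -144.00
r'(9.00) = -34.00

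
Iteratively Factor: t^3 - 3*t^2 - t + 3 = (t - 3)*(t^2 - 1) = (t - 3)*(t - 1)*(t + 1)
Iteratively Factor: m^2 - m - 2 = (m + 1)*(m - 2)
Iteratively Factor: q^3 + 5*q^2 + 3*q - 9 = (q - 1)*(q^2 + 6*q + 9) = (q - 1)*(q + 3)*(q + 3)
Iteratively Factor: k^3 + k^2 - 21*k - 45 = (k - 5)*(k^2 + 6*k + 9) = (k - 5)*(k + 3)*(k + 3)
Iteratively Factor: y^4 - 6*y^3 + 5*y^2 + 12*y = (y - 3)*(y^3 - 3*y^2 - 4*y) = (y - 4)*(y - 3)*(y^2 + y) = y*(y - 4)*(y - 3)*(y + 1)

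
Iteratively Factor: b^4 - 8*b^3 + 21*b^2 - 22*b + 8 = (b - 4)*(b^3 - 4*b^2 + 5*b - 2) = (b - 4)*(b - 1)*(b^2 - 3*b + 2) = (b - 4)*(b - 2)*(b - 1)*(b - 1)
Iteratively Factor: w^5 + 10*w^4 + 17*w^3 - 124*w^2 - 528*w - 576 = (w - 4)*(w^4 + 14*w^3 + 73*w^2 + 168*w + 144) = (w - 4)*(w + 3)*(w^3 + 11*w^2 + 40*w + 48) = (w - 4)*(w + 3)^2*(w^2 + 8*w + 16) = (w - 4)*(w + 3)^2*(w + 4)*(w + 4)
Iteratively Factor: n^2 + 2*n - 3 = (n - 1)*(n + 3)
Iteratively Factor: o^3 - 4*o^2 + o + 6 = (o - 3)*(o^2 - o - 2) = (o - 3)*(o - 2)*(o + 1)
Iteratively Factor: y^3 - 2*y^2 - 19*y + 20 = (y + 4)*(y^2 - 6*y + 5) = (y - 5)*(y + 4)*(y - 1)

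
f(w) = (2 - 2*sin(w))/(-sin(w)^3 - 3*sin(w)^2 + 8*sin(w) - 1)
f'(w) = (2 - 2*sin(w))*(3*sin(w)^2*cos(w) + 6*sin(w)*cos(w) - 8*cos(w))/(-sin(w)^3 - 3*sin(w)^2 + 8*sin(w) - 1)^2 - 2*cos(w)/(-sin(w)^3 - 3*sin(w)^2 + 8*sin(w) - 1) = 2*(-2*sin(w)^3 + 6*sin(w) - 7)*cos(w)/(sin(w)^3 + 3*sin(w)^2 - 8*sin(w) + 1)^2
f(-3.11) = -1.64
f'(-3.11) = 9.12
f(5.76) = -0.53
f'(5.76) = -0.53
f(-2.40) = -0.45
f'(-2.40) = 0.28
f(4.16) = -0.40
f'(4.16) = 0.13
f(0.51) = 0.49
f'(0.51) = -1.75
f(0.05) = -3.13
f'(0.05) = -36.23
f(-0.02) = -1.76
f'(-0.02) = -10.56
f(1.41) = 0.01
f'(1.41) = -0.11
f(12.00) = -0.51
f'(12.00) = -0.46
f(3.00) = 25.87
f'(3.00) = 2765.43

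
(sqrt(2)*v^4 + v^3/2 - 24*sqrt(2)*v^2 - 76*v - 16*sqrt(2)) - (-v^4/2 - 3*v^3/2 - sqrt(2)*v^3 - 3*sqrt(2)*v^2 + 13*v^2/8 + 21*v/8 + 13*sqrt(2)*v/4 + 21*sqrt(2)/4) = v^4/2 + sqrt(2)*v^4 + sqrt(2)*v^3 + 2*v^3 - 21*sqrt(2)*v^2 - 13*v^2/8 - 629*v/8 - 13*sqrt(2)*v/4 - 85*sqrt(2)/4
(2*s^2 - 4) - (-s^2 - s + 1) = 3*s^2 + s - 5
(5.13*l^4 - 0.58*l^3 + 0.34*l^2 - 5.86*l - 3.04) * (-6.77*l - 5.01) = -34.7301*l^5 - 21.7747*l^4 + 0.604*l^3 + 37.9688*l^2 + 49.9394*l + 15.2304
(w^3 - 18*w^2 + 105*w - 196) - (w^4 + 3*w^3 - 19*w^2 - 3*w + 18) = -w^4 - 2*w^3 + w^2 + 108*w - 214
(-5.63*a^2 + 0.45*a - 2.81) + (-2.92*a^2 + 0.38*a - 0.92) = -8.55*a^2 + 0.83*a - 3.73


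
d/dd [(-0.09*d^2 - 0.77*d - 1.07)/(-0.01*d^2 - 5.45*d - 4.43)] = (0.4828*d^2 + 0.776*d - 2.4204)/(0.0001*d^4 + 0.109*d^3 + 29.7911*d^2 + 48.287*d + 19.6249)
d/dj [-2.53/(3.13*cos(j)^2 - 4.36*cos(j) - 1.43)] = (11.0308 - 15.8378*cos(j))*sin(j)/(-3.13*cos(j)^2 + 4.36*cos(j) + 1.43)^2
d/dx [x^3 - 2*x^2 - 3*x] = 3*x^2 - 4*x - 3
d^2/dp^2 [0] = 0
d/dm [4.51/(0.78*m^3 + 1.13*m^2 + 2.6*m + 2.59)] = (-10.5534*m^2 - 10.1926*m - 11.726)/(0.78*m^3 + 1.13*m^2 + 2.6*m + 2.59)^2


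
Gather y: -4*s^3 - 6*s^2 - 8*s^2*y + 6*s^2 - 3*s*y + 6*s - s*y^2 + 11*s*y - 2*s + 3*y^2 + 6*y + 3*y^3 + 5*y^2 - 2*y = -4*s^3 + 4*s + 3*y^3 + y^2*(8 - s) + y*(-8*s^2 + 8*s + 4)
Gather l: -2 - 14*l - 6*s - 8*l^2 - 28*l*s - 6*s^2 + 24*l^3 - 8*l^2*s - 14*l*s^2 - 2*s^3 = 24*l^3 + l^2*(-8*s - 8) + l*(-14*s^2 - 28*s - 14) - 2*s^3 - 6*s^2 - 6*s - 2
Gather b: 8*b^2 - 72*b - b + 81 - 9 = 8*b^2 - 73*b + 72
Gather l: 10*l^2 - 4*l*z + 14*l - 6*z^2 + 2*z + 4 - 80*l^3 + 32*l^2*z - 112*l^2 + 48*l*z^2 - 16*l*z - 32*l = -80*l^3 + l^2*(32*z - 102) + l*(48*z^2 - 20*z - 18) - 6*z^2 + 2*z + 4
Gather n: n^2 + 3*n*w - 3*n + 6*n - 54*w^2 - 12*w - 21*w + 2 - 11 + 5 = n^2 + n*(3*w + 3) - 54*w^2 - 33*w - 4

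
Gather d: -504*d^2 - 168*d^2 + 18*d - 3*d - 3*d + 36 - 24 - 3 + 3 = -672*d^2 + 12*d + 12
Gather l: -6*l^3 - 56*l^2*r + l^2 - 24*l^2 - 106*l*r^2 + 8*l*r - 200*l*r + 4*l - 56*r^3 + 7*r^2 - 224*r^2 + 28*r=-6*l^3 + l^2*(-56*r - 23) + l*(-106*r^2 - 192*r + 4) - 56*r^3 - 217*r^2 + 28*r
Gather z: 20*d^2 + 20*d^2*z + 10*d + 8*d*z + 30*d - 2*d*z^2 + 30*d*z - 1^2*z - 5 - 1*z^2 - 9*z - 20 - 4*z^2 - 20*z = 20*d^2 + 40*d + z^2*(-2*d - 5) + z*(20*d^2 + 38*d - 30) - 25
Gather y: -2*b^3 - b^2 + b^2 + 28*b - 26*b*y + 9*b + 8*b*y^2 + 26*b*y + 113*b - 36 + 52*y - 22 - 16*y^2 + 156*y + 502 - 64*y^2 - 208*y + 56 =-2*b^3 + 150*b + y^2*(8*b - 80) + 500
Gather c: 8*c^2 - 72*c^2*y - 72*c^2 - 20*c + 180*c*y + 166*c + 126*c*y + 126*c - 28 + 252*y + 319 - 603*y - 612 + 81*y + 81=c^2*(-72*y - 64) + c*(306*y + 272) - 270*y - 240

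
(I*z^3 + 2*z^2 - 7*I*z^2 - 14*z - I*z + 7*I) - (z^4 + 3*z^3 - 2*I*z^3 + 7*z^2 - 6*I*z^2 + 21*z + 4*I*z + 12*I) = -z^4 - 3*z^3 + 3*I*z^3 - 5*z^2 - I*z^2 - 35*z - 5*I*z - 5*I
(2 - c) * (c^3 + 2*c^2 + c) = -c^4 + 3*c^2 + 2*c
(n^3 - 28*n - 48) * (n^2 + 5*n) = n^5 + 5*n^4 - 28*n^3 - 188*n^2 - 240*n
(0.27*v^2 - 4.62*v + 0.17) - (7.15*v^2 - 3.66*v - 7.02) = -6.88*v^2 - 0.96*v + 7.19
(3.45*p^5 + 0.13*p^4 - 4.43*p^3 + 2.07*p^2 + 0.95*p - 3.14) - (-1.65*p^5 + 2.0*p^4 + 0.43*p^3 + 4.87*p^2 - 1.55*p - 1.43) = 5.1*p^5 - 1.87*p^4 - 4.86*p^3 - 2.8*p^2 + 2.5*p - 1.71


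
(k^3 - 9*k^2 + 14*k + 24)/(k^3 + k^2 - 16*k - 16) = (k - 6)/(k + 4)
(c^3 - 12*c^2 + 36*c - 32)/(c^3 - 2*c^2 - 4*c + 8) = (c - 8)/(c + 2)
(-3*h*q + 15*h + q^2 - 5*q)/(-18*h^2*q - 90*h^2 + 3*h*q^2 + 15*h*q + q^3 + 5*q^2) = (q - 5)/(6*h*q + 30*h + q^2 + 5*q)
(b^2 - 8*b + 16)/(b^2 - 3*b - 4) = (b - 4)/(b + 1)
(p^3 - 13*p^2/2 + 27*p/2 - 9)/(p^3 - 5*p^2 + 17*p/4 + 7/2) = 2*(2*p^2 - 9*p + 9)/(4*p^2 - 12*p - 7)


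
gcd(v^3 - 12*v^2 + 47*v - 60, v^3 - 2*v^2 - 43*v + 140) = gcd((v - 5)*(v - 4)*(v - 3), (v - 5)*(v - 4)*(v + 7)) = v^2 - 9*v + 20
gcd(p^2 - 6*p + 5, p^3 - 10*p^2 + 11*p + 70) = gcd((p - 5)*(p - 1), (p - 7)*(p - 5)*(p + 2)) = p - 5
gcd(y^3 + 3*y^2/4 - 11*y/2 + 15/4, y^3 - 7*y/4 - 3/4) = 1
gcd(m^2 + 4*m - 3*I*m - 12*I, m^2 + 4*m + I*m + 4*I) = m + 4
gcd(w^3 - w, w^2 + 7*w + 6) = w + 1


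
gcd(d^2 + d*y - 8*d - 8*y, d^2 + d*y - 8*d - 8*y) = d^2 + d*y - 8*d - 8*y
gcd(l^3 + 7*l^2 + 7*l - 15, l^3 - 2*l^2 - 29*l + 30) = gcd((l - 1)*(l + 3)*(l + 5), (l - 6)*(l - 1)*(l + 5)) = l^2 + 4*l - 5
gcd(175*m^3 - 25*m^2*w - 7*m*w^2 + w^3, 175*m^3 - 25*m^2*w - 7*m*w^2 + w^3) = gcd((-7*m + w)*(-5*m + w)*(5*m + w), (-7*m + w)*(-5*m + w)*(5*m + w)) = 175*m^3 - 25*m^2*w - 7*m*w^2 + w^3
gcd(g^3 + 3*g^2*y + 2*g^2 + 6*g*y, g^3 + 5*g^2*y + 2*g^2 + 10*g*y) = g^2 + 2*g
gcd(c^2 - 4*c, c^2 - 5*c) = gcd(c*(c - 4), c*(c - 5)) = c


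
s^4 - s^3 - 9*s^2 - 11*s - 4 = (s - 4)*(s + 1)^3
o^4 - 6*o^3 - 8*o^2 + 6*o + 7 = (o - 7)*(o - 1)*(o + 1)^2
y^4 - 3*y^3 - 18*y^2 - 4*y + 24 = (y - 6)*(y - 1)*(y + 2)^2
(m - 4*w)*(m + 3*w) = m^2 - m*w - 12*w^2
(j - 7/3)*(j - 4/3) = j^2 - 11*j/3 + 28/9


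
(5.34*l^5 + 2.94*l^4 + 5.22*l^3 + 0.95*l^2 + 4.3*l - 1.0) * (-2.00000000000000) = -10.68*l^5 - 5.88*l^4 - 10.44*l^3 - 1.9*l^2 - 8.6*l + 2.0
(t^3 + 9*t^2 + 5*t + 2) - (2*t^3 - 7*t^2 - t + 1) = -t^3 + 16*t^2 + 6*t + 1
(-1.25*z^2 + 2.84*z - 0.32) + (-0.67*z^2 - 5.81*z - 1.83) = -1.92*z^2 - 2.97*z - 2.15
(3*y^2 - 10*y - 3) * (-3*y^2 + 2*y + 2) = -9*y^4 + 36*y^3 - 5*y^2 - 26*y - 6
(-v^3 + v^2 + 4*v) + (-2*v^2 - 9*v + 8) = -v^3 - v^2 - 5*v + 8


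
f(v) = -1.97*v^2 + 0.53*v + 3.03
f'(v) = 0.53 - 3.94*v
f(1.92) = -3.21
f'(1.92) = -7.03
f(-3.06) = -17.04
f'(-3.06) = 12.59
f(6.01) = -64.94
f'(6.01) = -23.15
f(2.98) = -12.88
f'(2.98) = -11.21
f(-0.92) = 0.87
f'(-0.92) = 4.15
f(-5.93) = -69.39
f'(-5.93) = 23.89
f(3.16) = -14.97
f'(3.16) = -11.92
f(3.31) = -16.80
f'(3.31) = -12.51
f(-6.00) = -71.07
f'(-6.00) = 24.17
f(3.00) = -13.11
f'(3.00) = -11.29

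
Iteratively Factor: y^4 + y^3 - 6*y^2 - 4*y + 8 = (y - 1)*(y^3 + 2*y^2 - 4*y - 8) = (y - 1)*(y + 2)*(y^2 - 4) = (y - 1)*(y + 2)^2*(y - 2)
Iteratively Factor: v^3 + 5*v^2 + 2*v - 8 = (v + 4)*(v^2 + v - 2) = (v - 1)*(v + 4)*(v + 2)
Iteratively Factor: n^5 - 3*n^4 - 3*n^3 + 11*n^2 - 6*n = (n + 2)*(n^4 - 5*n^3 + 7*n^2 - 3*n) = n*(n + 2)*(n^3 - 5*n^2 + 7*n - 3) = n*(n - 1)*(n + 2)*(n^2 - 4*n + 3) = n*(n - 1)^2*(n + 2)*(n - 3)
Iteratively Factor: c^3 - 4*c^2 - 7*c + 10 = (c - 1)*(c^2 - 3*c - 10) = (c - 5)*(c - 1)*(c + 2)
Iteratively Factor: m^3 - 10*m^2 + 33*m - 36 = (m - 3)*(m^2 - 7*m + 12) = (m - 4)*(m - 3)*(m - 3)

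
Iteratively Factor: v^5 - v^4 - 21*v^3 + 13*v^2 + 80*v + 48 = (v + 1)*(v^4 - 2*v^3 - 19*v^2 + 32*v + 48) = (v + 1)*(v + 4)*(v^3 - 6*v^2 + 5*v + 12) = (v + 1)^2*(v + 4)*(v^2 - 7*v + 12) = (v - 3)*(v + 1)^2*(v + 4)*(v - 4)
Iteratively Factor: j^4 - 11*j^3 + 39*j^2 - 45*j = (j)*(j^3 - 11*j^2 + 39*j - 45) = j*(j - 3)*(j^2 - 8*j + 15) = j*(j - 3)^2*(j - 5)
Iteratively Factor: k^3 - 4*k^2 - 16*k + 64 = (k - 4)*(k^2 - 16) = (k - 4)^2*(k + 4)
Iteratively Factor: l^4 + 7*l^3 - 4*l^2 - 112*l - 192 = (l + 4)*(l^3 + 3*l^2 - 16*l - 48) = (l + 3)*(l + 4)*(l^2 - 16) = (l - 4)*(l + 3)*(l + 4)*(l + 4)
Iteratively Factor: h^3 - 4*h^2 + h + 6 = (h + 1)*(h^2 - 5*h + 6) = (h - 2)*(h + 1)*(h - 3)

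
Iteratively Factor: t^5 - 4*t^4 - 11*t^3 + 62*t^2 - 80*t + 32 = (t - 4)*(t^4 - 11*t^2 + 18*t - 8) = (t - 4)*(t - 2)*(t^3 + 2*t^2 - 7*t + 4) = (t - 4)*(t - 2)*(t + 4)*(t^2 - 2*t + 1) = (t - 4)*(t - 2)*(t - 1)*(t + 4)*(t - 1)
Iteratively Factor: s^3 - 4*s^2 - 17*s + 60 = (s - 5)*(s^2 + s - 12) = (s - 5)*(s - 3)*(s + 4)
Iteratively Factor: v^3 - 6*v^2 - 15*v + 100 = (v - 5)*(v^2 - v - 20) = (v - 5)^2*(v + 4)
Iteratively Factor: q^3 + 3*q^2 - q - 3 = (q + 1)*(q^2 + 2*q - 3) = (q - 1)*(q + 1)*(q + 3)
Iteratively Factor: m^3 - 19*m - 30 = (m - 5)*(m^2 + 5*m + 6) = (m - 5)*(m + 2)*(m + 3)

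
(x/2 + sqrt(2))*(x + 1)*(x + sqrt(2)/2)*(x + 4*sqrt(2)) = x^4/2 + x^3/2 + 13*sqrt(2)*x^3/4 + 13*sqrt(2)*x^2/4 + 11*x^2 + 4*sqrt(2)*x + 11*x + 4*sqrt(2)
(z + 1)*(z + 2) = z^2 + 3*z + 2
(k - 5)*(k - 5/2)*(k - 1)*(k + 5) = k^4 - 7*k^3/2 - 45*k^2/2 + 175*k/2 - 125/2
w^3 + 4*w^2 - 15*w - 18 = (w - 3)*(w + 1)*(w + 6)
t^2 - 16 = (t - 4)*(t + 4)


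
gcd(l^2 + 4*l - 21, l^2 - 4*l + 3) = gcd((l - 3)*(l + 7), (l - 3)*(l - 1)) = l - 3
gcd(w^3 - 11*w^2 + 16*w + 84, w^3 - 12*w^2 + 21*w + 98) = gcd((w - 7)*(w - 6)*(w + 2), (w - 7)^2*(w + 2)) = w^2 - 5*w - 14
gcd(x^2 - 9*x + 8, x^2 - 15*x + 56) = x - 8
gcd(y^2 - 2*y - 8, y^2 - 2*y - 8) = y^2 - 2*y - 8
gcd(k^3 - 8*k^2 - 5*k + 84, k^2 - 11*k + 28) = k^2 - 11*k + 28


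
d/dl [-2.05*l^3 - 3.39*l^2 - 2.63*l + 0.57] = -6.15*l^2 - 6.78*l - 2.63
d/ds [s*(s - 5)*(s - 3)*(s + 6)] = 4*s^3 - 6*s^2 - 66*s + 90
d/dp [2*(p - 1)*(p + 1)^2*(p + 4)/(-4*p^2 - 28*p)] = (-p^5 - 13*p^4 - 35*p^3 - 13*p^2 - 4*p - 14)/(p^2*(p^2 + 14*p + 49))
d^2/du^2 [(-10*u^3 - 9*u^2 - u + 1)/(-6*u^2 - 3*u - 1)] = 6*(-32*u^3 - 60*u^2 - 14*u + 1)/(216*u^6 + 324*u^5 + 270*u^4 + 135*u^3 + 45*u^2 + 9*u + 1)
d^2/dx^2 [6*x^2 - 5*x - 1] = 12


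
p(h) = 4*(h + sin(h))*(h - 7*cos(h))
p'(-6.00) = -167.38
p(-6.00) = 291.09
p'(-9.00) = 70.03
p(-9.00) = 98.72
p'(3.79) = -33.53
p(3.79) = 119.41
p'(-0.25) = -53.93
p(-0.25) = 13.99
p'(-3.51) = -43.55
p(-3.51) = -38.05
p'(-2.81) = 16.87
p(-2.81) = -47.77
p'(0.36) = -38.07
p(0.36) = -17.64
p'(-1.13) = 19.89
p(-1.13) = 33.50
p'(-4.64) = -131.64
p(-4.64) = 60.23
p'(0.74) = 1.56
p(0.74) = -25.06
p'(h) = 4*(h + sin(h))*(7*sin(h) + 1) + 4*(h - 7*cos(h))*(cos(h) + 1)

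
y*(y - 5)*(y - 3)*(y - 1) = y^4 - 9*y^3 + 23*y^2 - 15*y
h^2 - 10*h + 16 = (h - 8)*(h - 2)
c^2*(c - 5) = c^3 - 5*c^2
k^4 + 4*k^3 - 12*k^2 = k^2*(k - 2)*(k + 6)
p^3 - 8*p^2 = p^2*(p - 8)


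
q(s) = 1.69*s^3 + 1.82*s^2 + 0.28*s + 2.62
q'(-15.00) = 1086.43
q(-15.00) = -5295.83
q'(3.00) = 56.83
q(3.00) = 65.47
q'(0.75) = 5.86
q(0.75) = 4.57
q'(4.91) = 140.38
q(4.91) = 247.92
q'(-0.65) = 0.06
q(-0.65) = 2.74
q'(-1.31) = 4.21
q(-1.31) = 1.58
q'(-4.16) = 72.88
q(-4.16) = -88.71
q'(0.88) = 7.41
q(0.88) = 5.43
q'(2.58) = 43.42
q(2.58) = 44.48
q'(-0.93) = 1.28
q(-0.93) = 2.57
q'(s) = 5.07*s^2 + 3.64*s + 0.28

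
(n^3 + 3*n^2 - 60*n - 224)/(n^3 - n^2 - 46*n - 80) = (n^2 + 11*n + 28)/(n^2 + 7*n + 10)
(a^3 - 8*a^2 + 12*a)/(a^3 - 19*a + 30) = a*(a - 6)/(a^2 + 2*a - 15)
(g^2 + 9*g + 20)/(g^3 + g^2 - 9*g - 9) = (g^2 + 9*g + 20)/(g^3 + g^2 - 9*g - 9)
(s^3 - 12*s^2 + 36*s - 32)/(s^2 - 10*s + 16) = s - 2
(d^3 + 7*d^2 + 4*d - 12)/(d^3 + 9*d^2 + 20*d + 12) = (d - 1)/(d + 1)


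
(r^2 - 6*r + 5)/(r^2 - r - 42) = (-r^2 + 6*r - 5)/(-r^2 + r + 42)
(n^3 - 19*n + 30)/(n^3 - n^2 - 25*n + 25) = (n^2 - 5*n + 6)/(n^2 - 6*n + 5)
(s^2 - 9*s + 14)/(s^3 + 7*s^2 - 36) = (s - 7)/(s^2 + 9*s + 18)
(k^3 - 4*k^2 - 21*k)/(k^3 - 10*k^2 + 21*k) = (k + 3)/(k - 3)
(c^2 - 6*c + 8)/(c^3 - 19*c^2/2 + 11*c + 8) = 2*(c - 4)/(2*c^2 - 15*c - 8)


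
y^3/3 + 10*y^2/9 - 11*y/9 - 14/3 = (y/3 + 1)*(y - 2)*(y + 7/3)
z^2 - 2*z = z*(z - 2)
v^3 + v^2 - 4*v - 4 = (v - 2)*(v + 1)*(v + 2)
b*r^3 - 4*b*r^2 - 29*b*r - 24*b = (r - 8)*(r + 3)*(b*r + b)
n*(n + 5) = n^2 + 5*n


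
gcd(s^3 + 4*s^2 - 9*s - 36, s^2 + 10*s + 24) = s + 4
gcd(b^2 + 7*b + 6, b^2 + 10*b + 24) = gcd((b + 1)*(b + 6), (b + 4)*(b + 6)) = b + 6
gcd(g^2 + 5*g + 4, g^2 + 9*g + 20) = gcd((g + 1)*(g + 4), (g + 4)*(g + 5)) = g + 4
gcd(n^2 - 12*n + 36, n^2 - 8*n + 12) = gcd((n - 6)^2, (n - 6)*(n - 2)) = n - 6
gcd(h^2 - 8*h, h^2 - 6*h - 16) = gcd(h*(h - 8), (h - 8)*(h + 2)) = h - 8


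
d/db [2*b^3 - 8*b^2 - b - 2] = 6*b^2 - 16*b - 1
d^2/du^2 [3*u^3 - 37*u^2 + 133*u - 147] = 18*u - 74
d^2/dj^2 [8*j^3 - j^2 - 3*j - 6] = 48*j - 2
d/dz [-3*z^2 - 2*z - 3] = -6*z - 2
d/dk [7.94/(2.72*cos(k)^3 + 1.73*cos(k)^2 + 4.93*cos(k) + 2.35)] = (64.7904*cos(k)^2 + 27.4724*cos(k) + 39.1442)*sin(k)/(2.72*cos(k)^3 + 1.73*cos(k)^2 + 4.93*cos(k) + 2.35)^2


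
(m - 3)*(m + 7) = m^2 + 4*m - 21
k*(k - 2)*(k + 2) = k^3 - 4*k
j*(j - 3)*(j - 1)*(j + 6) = j^4 + 2*j^3 - 21*j^2 + 18*j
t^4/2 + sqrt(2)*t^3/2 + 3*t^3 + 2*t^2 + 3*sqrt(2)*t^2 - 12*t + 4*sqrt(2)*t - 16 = (t/2 + sqrt(2))*(t + 2)*(t + 4)*(t - sqrt(2))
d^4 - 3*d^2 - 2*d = d*(d - 2)*(d + 1)^2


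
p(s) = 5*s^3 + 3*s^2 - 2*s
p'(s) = 15*s^2 + 6*s - 2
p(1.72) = 30.88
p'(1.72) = 52.70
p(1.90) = 41.32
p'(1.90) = 63.55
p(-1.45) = -6.04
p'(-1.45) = 20.84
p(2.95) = 148.57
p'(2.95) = 146.24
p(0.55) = 0.64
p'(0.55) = 5.84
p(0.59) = 0.89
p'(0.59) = 6.76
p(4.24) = 426.58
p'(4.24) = 293.10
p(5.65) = 986.28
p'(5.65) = 510.74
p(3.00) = 156.00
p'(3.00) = 151.00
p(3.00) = 156.00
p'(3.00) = 151.00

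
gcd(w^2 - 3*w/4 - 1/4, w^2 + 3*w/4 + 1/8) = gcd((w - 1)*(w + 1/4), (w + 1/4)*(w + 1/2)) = w + 1/4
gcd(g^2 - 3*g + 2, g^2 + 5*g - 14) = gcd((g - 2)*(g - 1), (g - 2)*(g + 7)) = g - 2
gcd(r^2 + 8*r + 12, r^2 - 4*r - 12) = r + 2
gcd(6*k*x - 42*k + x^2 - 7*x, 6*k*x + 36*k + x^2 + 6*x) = 6*k + x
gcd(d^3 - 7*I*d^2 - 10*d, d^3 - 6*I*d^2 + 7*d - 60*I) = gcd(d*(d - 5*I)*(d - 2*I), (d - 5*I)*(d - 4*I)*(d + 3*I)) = d - 5*I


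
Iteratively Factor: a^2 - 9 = (a - 3)*(a + 3)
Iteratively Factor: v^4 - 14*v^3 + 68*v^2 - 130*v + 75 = (v - 5)*(v^3 - 9*v^2 + 23*v - 15) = (v - 5)*(v - 3)*(v^2 - 6*v + 5) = (v - 5)^2*(v - 3)*(v - 1)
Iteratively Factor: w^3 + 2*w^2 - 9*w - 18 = (w + 3)*(w^2 - w - 6) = (w + 2)*(w + 3)*(w - 3)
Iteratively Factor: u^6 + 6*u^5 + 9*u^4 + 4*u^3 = (u + 1)*(u^5 + 5*u^4 + 4*u^3) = u*(u + 1)*(u^4 + 5*u^3 + 4*u^2) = u^2*(u + 1)*(u^3 + 5*u^2 + 4*u) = u^2*(u + 1)^2*(u^2 + 4*u) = u^3*(u + 1)^2*(u + 4)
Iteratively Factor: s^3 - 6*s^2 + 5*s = (s - 5)*(s^2 - s) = (s - 5)*(s - 1)*(s)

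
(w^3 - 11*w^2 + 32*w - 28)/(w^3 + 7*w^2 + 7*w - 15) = (w^3 - 11*w^2 + 32*w - 28)/(w^3 + 7*w^2 + 7*w - 15)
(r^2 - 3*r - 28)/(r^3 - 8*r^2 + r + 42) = (r + 4)/(r^2 - r - 6)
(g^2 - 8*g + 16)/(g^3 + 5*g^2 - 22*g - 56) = (g - 4)/(g^2 + 9*g + 14)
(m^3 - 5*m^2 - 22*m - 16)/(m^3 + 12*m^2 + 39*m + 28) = (m^2 - 6*m - 16)/(m^2 + 11*m + 28)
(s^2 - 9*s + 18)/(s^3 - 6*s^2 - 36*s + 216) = (s - 3)/(s^2 - 36)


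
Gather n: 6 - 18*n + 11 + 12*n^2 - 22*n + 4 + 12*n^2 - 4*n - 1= 24*n^2 - 44*n + 20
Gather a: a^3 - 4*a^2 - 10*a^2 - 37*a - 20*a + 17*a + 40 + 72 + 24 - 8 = a^3 - 14*a^2 - 40*a + 128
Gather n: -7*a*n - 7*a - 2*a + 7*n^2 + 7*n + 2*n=-9*a + 7*n^2 + n*(9 - 7*a)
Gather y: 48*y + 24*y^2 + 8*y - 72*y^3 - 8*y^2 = -72*y^3 + 16*y^2 + 56*y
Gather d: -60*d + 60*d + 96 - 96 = 0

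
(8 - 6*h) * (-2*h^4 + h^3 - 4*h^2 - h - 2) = 12*h^5 - 22*h^4 + 32*h^3 - 26*h^2 + 4*h - 16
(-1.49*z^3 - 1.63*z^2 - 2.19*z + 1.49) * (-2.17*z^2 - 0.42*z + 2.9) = 3.2333*z^5 + 4.1629*z^4 + 1.1159*z^3 - 7.0405*z^2 - 6.9768*z + 4.321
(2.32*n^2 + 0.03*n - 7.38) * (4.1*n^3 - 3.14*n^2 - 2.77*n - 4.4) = 9.512*n^5 - 7.1618*n^4 - 36.7786*n^3 + 12.8821*n^2 + 20.3106*n + 32.472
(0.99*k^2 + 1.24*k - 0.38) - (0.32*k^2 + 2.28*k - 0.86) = 0.67*k^2 - 1.04*k + 0.48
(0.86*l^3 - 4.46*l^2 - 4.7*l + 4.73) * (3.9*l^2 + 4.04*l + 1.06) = 3.354*l^5 - 13.9196*l^4 - 35.4368*l^3 - 5.2686*l^2 + 14.1272*l + 5.0138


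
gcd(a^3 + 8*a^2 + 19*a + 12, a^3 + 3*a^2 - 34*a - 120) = a + 4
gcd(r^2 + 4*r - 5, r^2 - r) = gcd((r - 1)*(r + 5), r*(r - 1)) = r - 1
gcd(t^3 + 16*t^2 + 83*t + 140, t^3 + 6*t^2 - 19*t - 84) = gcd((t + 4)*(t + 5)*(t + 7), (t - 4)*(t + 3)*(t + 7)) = t + 7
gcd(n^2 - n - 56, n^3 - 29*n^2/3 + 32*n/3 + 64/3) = n - 8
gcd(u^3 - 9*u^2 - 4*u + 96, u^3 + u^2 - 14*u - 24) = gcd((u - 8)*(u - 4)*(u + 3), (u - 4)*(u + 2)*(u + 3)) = u^2 - u - 12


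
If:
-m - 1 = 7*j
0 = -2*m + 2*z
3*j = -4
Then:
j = -4/3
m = 25/3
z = 25/3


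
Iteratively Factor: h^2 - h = (h - 1)*(h)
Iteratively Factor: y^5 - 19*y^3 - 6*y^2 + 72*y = (y - 2)*(y^4 + 2*y^3 - 15*y^2 - 36*y) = (y - 2)*(y + 3)*(y^3 - y^2 - 12*y) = y*(y - 2)*(y + 3)*(y^2 - y - 12) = y*(y - 4)*(y - 2)*(y + 3)*(y + 3)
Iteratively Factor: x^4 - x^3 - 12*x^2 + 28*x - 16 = (x - 2)*(x^3 + x^2 - 10*x + 8) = (x - 2)^2*(x^2 + 3*x - 4) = (x - 2)^2*(x - 1)*(x + 4)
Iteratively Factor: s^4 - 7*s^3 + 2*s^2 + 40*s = (s + 2)*(s^3 - 9*s^2 + 20*s) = (s - 4)*(s + 2)*(s^2 - 5*s) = (s - 5)*(s - 4)*(s + 2)*(s)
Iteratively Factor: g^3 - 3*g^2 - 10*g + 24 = (g - 2)*(g^2 - g - 12) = (g - 2)*(g + 3)*(g - 4)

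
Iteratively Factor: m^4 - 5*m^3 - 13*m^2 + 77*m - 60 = (m - 1)*(m^3 - 4*m^2 - 17*m + 60) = (m - 3)*(m - 1)*(m^2 - m - 20) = (m - 5)*(m - 3)*(m - 1)*(m + 4)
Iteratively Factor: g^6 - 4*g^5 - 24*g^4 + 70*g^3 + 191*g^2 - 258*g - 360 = (g + 1)*(g^5 - 5*g^4 - 19*g^3 + 89*g^2 + 102*g - 360) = (g - 2)*(g + 1)*(g^4 - 3*g^3 - 25*g^2 + 39*g + 180) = (g - 4)*(g - 2)*(g + 1)*(g^3 + g^2 - 21*g - 45) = (g - 4)*(g - 2)*(g + 1)*(g + 3)*(g^2 - 2*g - 15) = (g - 4)*(g - 2)*(g + 1)*(g + 3)^2*(g - 5)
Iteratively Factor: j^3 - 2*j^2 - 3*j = (j - 3)*(j^2 + j) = (j - 3)*(j + 1)*(j)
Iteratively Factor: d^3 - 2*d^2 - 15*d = (d + 3)*(d^2 - 5*d) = (d - 5)*(d + 3)*(d)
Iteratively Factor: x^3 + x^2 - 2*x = (x)*(x^2 + x - 2) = x*(x - 1)*(x + 2)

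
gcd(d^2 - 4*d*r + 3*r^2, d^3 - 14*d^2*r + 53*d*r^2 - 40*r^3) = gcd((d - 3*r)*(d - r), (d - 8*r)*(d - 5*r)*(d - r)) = -d + r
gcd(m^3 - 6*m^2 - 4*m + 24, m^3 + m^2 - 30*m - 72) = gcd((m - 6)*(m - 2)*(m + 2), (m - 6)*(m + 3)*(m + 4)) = m - 6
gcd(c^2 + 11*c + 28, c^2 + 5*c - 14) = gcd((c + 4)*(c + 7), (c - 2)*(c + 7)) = c + 7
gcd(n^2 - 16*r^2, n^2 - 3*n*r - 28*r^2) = n + 4*r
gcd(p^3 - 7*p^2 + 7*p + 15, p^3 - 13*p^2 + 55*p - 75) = p^2 - 8*p + 15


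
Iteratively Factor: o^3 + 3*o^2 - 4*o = (o + 4)*(o^2 - o) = o*(o + 4)*(o - 1)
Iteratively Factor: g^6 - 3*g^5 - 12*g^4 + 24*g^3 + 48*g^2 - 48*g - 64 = (g - 4)*(g^5 + g^4 - 8*g^3 - 8*g^2 + 16*g + 16) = (g - 4)*(g + 1)*(g^4 - 8*g^2 + 16) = (g - 4)*(g + 1)*(g + 2)*(g^3 - 2*g^2 - 4*g + 8) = (g - 4)*(g - 2)*(g + 1)*(g + 2)*(g^2 - 4) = (g - 4)*(g - 2)*(g + 1)*(g + 2)^2*(g - 2)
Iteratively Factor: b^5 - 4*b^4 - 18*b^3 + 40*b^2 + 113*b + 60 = (b + 1)*(b^4 - 5*b^3 - 13*b^2 + 53*b + 60) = (b - 4)*(b + 1)*(b^3 - b^2 - 17*b - 15) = (b - 4)*(b + 1)*(b + 3)*(b^2 - 4*b - 5) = (b - 4)*(b + 1)^2*(b + 3)*(b - 5)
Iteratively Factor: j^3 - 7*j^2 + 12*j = (j - 3)*(j^2 - 4*j) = (j - 4)*(j - 3)*(j)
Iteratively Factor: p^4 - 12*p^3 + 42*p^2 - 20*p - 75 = (p + 1)*(p^3 - 13*p^2 + 55*p - 75) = (p - 3)*(p + 1)*(p^2 - 10*p + 25) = (p - 5)*(p - 3)*(p + 1)*(p - 5)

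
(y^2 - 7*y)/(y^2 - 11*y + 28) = y/(y - 4)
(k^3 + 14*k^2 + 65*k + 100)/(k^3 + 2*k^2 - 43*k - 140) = (k + 5)/(k - 7)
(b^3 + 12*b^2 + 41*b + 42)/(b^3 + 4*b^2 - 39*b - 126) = (b + 2)/(b - 6)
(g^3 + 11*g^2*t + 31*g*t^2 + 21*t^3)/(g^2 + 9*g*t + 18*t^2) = (g^2 + 8*g*t + 7*t^2)/(g + 6*t)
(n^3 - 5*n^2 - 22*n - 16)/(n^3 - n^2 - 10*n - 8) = (n - 8)/(n - 4)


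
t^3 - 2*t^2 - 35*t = t*(t - 7)*(t + 5)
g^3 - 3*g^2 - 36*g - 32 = (g - 8)*(g + 1)*(g + 4)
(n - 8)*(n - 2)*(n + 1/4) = n^3 - 39*n^2/4 + 27*n/2 + 4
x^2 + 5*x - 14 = (x - 2)*(x + 7)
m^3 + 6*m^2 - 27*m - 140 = (m - 5)*(m + 4)*(m + 7)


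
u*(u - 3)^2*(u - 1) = u^4 - 7*u^3 + 15*u^2 - 9*u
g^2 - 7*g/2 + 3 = (g - 2)*(g - 3/2)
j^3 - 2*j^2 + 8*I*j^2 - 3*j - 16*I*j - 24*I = (j - 3)*(j + 1)*(j + 8*I)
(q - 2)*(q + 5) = q^2 + 3*q - 10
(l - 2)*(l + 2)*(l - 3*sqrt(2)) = l^3 - 3*sqrt(2)*l^2 - 4*l + 12*sqrt(2)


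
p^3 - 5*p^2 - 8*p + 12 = (p - 6)*(p - 1)*(p + 2)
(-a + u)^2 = a^2 - 2*a*u + u^2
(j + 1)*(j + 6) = j^2 + 7*j + 6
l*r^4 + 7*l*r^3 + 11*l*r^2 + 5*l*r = r*(r + 1)*(r + 5)*(l*r + l)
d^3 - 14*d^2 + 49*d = d*(d - 7)^2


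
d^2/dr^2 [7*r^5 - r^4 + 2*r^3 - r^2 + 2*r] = 140*r^3 - 12*r^2 + 12*r - 2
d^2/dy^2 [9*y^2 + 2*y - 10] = 18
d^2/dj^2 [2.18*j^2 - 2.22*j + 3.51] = 4.36000000000000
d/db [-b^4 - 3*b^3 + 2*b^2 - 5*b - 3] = -4*b^3 - 9*b^2 + 4*b - 5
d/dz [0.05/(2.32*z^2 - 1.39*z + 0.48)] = (0.0695 - 0.232*z)/(2.32*z^2 - 1.39*z + 0.48)^2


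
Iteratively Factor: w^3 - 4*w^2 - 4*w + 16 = (w - 4)*(w^2 - 4) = (w - 4)*(w - 2)*(w + 2)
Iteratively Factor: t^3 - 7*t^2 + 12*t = (t - 3)*(t^2 - 4*t) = (t - 4)*(t - 3)*(t)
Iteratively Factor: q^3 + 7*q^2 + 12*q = (q)*(q^2 + 7*q + 12) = q*(q + 3)*(q + 4)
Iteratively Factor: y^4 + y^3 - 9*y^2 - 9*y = (y + 3)*(y^3 - 2*y^2 - 3*y) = (y + 1)*(y + 3)*(y^2 - 3*y) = y*(y + 1)*(y + 3)*(y - 3)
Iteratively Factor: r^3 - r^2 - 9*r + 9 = (r - 3)*(r^2 + 2*r - 3) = (r - 3)*(r + 3)*(r - 1)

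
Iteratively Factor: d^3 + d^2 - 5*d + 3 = (d - 1)*(d^2 + 2*d - 3) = (d - 1)^2*(d + 3)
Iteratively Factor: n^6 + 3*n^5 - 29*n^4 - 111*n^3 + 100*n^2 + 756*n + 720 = (n + 3)*(n^5 - 29*n^3 - 24*n^2 + 172*n + 240) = (n + 2)*(n + 3)*(n^4 - 2*n^3 - 25*n^2 + 26*n + 120) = (n - 3)*(n + 2)*(n + 3)*(n^3 + n^2 - 22*n - 40) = (n - 3)*(n + 2)*(n + 3)*(n + 4)*(n^2 - 3*n - 10) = (n - 3)*(n + 2)^2*(n + 3)*(n + 4)*(n - 5)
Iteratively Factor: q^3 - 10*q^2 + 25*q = (q - 5)*(q^2 - 5*q) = q*(q - 5)*(q - 5)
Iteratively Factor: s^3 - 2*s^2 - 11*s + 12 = (s - 1)*(s^2 - s - 12) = (s - 4)*(s - 1)*(s + 3)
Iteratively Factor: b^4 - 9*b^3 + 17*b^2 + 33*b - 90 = (b - 3)*(b^3 - 6*b^2 - b + 30) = (b - 3)^2*(b^2 - 3*b - 10) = (b - 3)^2*(b + 2)*(b - 5)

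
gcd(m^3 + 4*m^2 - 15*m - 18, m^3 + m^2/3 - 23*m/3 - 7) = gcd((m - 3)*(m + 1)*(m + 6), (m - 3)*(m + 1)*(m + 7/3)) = m^2 - 2*m - 3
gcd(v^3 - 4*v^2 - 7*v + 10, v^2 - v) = v - 1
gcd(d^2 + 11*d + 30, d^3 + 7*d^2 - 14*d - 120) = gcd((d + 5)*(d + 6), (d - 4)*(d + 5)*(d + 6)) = d^2 + 11*d + 30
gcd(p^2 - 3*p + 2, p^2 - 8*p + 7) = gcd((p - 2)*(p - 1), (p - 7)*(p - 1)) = p - 1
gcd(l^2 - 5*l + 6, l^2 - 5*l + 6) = l^2 - 5*l + 6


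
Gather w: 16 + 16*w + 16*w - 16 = 32*w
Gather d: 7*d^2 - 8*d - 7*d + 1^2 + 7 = 7*d^2 - 15*d + 8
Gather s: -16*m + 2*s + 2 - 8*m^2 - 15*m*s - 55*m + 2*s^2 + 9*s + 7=-8*m^2 - 71*m + 2*s^2 + s*(11 - 15*m) + 9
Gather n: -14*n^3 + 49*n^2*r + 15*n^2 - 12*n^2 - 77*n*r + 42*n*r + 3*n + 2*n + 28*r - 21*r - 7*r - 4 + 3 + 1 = -14*n^3 + n^2*(49*r + 3) + n*(5 - 35*r)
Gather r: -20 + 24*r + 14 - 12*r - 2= 12*r - 8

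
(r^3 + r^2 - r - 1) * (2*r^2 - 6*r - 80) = 2*r^5 - 4*r^4 - 88*r^3 - 76*r^2 + 86*r + 80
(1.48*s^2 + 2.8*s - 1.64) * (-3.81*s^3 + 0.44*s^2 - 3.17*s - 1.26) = -5.6388*s^5 - 10.0168*s^4 + 2.7888*s^3 - 11.4624*s^2 + 1.6708*s + 2.0664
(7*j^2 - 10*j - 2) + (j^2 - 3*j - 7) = 8*j^2 - 13*j - 9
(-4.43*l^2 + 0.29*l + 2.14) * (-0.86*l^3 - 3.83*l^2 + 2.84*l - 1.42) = 3.8098*l^5 + 16.7175*l^4 - 15.5323*l^3 - 1.082*l^2 + 5.6658*l - 3.0388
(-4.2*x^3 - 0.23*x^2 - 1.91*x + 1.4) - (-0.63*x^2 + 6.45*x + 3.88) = -4.2*x^3 + 0.4*x^2 - 8.36*x - 2.48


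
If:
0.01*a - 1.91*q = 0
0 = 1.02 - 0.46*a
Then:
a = 2.22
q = 0.01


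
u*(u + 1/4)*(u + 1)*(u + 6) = u^4 + 29*u^3/4 + 31*u^2/4 + 3*u/2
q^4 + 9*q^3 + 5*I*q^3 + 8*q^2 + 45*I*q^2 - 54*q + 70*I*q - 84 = (q + 2)*(q + 7)*(q + 2*I)*(q + 3*I)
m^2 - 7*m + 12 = (m - 4)*(m - 3)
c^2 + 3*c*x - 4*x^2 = (c - x)*(c + 4*x)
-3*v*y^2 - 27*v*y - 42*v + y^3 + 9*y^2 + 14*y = (-3*v + y)*(y + 2)*(y + 7)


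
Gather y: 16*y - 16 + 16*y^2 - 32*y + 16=16*y^2 - 16*y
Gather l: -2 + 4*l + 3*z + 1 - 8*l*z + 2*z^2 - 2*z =l*(4 - 8*z) + 2*z^2 + z - 1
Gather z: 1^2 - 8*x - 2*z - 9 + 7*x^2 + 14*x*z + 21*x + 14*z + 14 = 7*x^2 + 13*x + z*(14*x + 12) + 6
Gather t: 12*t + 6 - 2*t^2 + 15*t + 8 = -2*t^2 + 27*t + 14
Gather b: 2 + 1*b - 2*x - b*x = b*(1 - x) - 2*x + 2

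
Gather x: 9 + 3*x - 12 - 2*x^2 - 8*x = -2*x^2 - 5*x - 3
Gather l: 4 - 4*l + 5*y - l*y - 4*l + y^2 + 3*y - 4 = l*(-y - 8) + y^2 + 8*y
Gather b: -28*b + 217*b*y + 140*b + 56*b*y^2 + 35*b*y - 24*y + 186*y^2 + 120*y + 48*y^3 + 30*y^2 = b*(56*y^2 + 252*y + 112) + 48*y^3 + 216*y^2 + 96*y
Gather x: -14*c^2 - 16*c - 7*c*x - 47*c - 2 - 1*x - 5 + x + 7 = -14*c^2 - 7*c*x - 63*c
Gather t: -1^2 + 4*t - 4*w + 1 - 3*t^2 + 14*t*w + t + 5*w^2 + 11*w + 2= -3*t^2 + t*(14*w + 5) + 5*w^2 + 7*w + 2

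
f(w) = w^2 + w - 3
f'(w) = 2*w + 1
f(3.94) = 16.46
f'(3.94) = 8.88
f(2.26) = 4.37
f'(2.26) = 5.52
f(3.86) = 15.76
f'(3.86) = 8.72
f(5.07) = 27.77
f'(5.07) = 11.14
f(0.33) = -2.56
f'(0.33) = 1.66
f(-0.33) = -3.22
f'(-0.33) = 0.34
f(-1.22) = -2.73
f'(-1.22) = -1.44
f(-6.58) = 33.72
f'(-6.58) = -12.16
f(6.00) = 39.00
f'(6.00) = 13.00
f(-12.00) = 129.00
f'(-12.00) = -23.00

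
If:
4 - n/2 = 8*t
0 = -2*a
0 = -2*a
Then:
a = 0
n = 8 - 16*t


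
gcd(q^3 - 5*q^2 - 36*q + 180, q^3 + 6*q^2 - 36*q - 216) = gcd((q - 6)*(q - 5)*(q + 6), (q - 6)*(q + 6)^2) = q^2 - 36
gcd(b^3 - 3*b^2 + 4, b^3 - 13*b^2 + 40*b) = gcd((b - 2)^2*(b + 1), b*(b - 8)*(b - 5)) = 1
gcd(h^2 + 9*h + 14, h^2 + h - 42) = h + 7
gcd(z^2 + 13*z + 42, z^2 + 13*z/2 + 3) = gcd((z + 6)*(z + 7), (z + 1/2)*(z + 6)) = z + 6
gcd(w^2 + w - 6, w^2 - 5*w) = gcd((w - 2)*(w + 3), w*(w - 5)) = 1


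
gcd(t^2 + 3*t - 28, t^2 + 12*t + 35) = t + 7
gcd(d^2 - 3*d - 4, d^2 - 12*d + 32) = d - 4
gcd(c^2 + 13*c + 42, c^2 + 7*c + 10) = 1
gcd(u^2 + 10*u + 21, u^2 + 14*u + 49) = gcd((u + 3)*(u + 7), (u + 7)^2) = u + 7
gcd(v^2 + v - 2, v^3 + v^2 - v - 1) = v - 1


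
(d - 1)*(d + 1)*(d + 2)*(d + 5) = d^4 + 7*d^3 + 9*d^2 - 7*d - 10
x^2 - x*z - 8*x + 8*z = (x - 8)*(x - z)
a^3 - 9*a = a*(a - 3)*(a + 3)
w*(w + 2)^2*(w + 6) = w^4 + 10*w^3 + 28*w^2 + 24*w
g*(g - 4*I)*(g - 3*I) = g^3 - 7*I*g^2 - 12*g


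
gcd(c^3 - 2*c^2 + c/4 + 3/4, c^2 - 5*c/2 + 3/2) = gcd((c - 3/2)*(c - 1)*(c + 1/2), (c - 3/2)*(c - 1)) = c^2 - 5*c/2 + 3/2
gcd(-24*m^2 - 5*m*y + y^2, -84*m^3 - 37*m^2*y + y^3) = 3*m + y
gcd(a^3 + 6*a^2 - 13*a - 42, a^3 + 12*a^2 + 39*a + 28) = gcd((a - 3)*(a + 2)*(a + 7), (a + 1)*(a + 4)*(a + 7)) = a + 7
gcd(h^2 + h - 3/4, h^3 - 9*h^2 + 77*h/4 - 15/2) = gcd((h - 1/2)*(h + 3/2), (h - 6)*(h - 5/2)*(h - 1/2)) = h - 1/2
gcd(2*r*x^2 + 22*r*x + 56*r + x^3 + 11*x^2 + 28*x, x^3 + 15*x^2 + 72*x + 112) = x^2 + 11*x + 28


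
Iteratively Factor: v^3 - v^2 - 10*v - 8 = (v + 1)*(v^2 - 2*v - 8) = (v - 4)*(v + 1)*(v + 2)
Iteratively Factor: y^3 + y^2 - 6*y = (y)*(y^2 + y - 6) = y*(y + 3)*(y - 2)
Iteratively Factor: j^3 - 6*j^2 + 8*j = (j)*(j^2 - 6*j + 8) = j*(j - 4)*(j - 2)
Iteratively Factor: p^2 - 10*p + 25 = (p - 5)*(p - 5)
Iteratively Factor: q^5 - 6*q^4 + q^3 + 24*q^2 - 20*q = (q - 1)*(q^4 - 5*q^3 - 4*q^2 + 20*q) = (q - 1)*(q + 2)*(q^3 - 7*q^2 + 10*q) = (q - 5)*(q - 1)*(q + 2)*(q^2 - 2*q) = (q - 5)*(q - 2)*(q - 1)*(q + 2)*(q)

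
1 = 1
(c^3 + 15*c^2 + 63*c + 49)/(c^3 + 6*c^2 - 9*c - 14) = (c + 7)/(c - 2)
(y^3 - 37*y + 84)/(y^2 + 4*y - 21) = y - 4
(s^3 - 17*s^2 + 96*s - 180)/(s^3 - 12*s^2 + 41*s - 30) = (s - 6)/(s - 1)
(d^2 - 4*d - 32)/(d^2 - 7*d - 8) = (d + 4)/(d + 1)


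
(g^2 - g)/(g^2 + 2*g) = (g - 1)/(g + 2)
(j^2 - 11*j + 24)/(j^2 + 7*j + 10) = (j^2 - 11*j + 24)/(j^2 + 7*j + 10)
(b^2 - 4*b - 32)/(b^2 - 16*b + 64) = (b + 4)/(b - 8)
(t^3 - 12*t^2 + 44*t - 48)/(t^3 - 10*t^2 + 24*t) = (t - 2)/t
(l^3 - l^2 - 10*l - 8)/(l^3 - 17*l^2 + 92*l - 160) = (l^2 + 3*l + 2)/(l^2 - 13*l + 40)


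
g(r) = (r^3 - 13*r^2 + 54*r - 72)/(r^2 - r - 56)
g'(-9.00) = -22.84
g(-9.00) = -68.82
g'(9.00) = -2.04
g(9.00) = 5.62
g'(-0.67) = -1.41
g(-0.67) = 2.08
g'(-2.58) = -3.90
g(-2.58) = 6.74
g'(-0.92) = -1.61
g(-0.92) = 2.46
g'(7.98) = -6666.09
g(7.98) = -130.99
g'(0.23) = -0.87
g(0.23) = 1.07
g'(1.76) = -0.31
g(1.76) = 0.22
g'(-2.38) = -3.49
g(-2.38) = 6.00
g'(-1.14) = -1.81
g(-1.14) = 2.84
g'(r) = (1 - 2*r)*(r^3 - 13*r^2 + 54*r - 72)/(r^2 - r - 56)^2 + (3*r^2 - 26*r + 54)/(r^2 - r - 56) = (r^4 - 2*r^3 - 209*r^2 + 1600*r - 3096)/(r^4 - 2*r^3 - 111*r^2 + 112*r + 3136)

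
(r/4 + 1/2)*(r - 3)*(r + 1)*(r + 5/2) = r^4/4 + 5*r^3/8 - 7*r^2/4 - 47*r/8 - 15/4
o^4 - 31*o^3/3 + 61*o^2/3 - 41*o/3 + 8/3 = (o - 8)*(o - 1)^2*(o - 1/3)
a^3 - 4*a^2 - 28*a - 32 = (a - 8)*(a + 2)^2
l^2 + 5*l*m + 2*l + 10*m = (l + 2)*(l + 5*m)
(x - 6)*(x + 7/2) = x^2 - 5*x/2 - 21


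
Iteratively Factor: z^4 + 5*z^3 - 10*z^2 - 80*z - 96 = (z + 3)*(z^3 + 2*z^2 - 16*z - 32) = (z + 3)*(z + 4)*(z^2 - 2*z - 8) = (z + 2)*(z + 3)*(z + 4)*(z - 4)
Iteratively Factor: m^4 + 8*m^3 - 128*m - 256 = (m + 4)*(m^3 + 4*m^2 - 16*m - 64) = (m - 4)*(m + 4)*(m^2 + 8*m + 16) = (m - 4)*(m + 4)^2*(m + 4)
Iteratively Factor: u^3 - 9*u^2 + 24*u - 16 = (u - 4)*(u^2 - 5*u + 4) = (u - 4)*(u - 1)*(u - 4)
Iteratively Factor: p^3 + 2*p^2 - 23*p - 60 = (p + 3)*(p^2 - p - 20) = (p + 3)*(p + 4)*(p - 5)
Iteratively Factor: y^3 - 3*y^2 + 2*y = (y)*(y^2 - 3*y + 2) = y*(y - 1)*(y - 2)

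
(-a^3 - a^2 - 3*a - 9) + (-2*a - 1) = -a^3 - a^2 - 5*a - 10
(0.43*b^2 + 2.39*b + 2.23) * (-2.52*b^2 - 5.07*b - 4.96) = -1.0836*b^4 - 8.2029*b^3 - 19.8697*b^2 - 23.1605*b - 11.0608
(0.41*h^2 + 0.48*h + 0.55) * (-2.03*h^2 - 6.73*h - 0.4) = -0.8323*h^4 - 3.7337*h^3 - 4.5109*h^2 - 3.8935*h - 0.22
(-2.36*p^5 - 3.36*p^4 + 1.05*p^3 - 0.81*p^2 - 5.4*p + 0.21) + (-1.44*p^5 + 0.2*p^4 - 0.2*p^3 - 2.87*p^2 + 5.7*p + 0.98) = -3.8*p^5 - 3.16*p^4 + 0.85*p^3 - 3.68*p^2 + 0.3*p + 1.19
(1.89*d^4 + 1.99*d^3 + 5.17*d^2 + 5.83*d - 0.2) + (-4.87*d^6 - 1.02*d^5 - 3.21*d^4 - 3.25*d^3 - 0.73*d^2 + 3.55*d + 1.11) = -4.87*d^6 - 1.02*d^5 - 1.32*d^4 - 1.26*d^3 + 4.44*d^2 + 9.38*d + 0.91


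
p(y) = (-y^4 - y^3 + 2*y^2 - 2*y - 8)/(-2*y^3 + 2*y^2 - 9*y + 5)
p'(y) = (6*y^2 - 4*y + 9)*(-y^4 - y^3 + 2*y^2 - 2*y - 8)/(-2*y^3 + 2*y^2 - 9*y + 5)^2 + (-4*y^3 - 3*y^2 + 4*y - 2)/(-2*y^3 + 2*y^2 - 9*y + 5) = (2*y^6 - 4*y^5 + 29*y^4 - 10*y^3 - 77*y^2 + 52*y - 82)/(4*y^6 - 8*y^5 + 40*y^4 - 56*y^3 + 101*y^2 - 90*y + 25)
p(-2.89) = -0.32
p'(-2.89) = 0.36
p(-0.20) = -1.09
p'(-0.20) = -2.01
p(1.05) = 2.25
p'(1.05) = -4.38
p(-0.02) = -1.54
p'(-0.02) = -3.09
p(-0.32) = -0.88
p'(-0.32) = -1.59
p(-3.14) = -0.42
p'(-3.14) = 0.40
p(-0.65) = -0.47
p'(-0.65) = -0.93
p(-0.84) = -0.32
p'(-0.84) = -0.68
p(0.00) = -1.60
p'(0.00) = -3.28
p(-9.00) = -3.32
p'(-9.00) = 0.51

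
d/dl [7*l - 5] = 7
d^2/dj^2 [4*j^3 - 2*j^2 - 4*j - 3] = 24*j - 4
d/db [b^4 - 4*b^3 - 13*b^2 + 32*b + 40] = 4*b^3 - 12*b^2 - 26*b + 32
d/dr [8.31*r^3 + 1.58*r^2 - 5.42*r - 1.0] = 24.93*r^2 + 3.16*r - 5.42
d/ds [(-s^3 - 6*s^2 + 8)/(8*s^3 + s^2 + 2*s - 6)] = (47*s^4 - 4*s^3 - 186*s^2 + 56*s - 16)/(64*s^6 + 16*s^5 + 33*s^4 - 92*s^3 - 8*s^2 - 24*s + 36)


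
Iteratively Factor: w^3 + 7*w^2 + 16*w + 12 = (w + 3)*(w^2 + 4*w + 4) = (w + 2)*(w + 3)*(w + 2)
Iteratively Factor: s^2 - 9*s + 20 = (s - 5)*(s - 4)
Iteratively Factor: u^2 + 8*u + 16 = (u + 4)*(u + 4)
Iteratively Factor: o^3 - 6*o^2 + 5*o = (o - 5)*(o^2 - o) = o*(o - 5)*(o - 1)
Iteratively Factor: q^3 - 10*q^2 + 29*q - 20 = (q - 5)*(q^2 - 5*q + 4) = (q - 5)*(q - 1)*(q - 4)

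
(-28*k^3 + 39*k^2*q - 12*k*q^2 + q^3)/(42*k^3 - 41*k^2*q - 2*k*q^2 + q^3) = (-4*k + q)/(6*k + q)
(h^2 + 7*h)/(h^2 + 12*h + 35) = h/(h + 5)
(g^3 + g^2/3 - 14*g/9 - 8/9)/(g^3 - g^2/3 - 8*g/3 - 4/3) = (g - 4/3)/(g - 2)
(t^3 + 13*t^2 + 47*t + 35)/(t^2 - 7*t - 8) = (t^2 + 12*t + 35)/(t - 8)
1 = 1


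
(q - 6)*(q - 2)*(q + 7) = q^3 - q^2 - 44*q + 84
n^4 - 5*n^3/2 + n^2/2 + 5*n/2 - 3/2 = (n - 3/2)*(n - 1)^2*(n + 1)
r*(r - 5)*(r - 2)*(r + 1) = r^4 - 6*r^3 + 3*r^2 + 10*r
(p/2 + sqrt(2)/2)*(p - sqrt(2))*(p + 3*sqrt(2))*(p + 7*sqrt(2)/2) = p^4/2 + 13*sqrt(2)*p^3/4 + 19*p^2/2 - 13*sqrt(2)*p/2 - 21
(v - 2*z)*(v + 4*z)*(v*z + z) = v^3*z + 2*v^2*z^2 + v^2*z - 8*v*z^3 + 2*v*z^2 - 8*z^3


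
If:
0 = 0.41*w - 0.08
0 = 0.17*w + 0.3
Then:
No Solution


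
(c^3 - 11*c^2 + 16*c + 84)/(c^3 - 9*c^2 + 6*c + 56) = (c - 6)/(c - 4)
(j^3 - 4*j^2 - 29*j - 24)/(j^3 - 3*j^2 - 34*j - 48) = (j + 1)/(j + 2)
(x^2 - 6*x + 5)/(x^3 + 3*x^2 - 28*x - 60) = (x - 1)/(x^2 + 8*x + 12)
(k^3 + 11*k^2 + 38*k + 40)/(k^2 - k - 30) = (k^2 + 6*k + 8)/(k - 6)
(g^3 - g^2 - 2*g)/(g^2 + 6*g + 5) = g*(g - 2)/(g + 5)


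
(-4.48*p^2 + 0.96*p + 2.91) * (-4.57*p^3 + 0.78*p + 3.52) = 20.4736*p^5 - 4.3872*p^4 - 16.7931*p^3 - 15.0208*p^2 + 5.649*p + 10.2432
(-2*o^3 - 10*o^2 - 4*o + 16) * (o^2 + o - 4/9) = -2*o^5 - 12*o^4 - 118*o^3/9 + 148*o^2/9 + 160*o/9 - 64/9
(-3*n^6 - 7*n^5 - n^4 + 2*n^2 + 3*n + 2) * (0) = 0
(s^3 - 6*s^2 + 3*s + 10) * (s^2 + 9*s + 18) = s^5 + 3*s^4 - 33*s^3 - 71*s^2 + 144*s + 180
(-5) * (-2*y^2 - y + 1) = 10*y^2 + 5*y - 5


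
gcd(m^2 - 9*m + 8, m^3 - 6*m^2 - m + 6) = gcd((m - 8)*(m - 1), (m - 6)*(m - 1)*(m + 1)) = m - 1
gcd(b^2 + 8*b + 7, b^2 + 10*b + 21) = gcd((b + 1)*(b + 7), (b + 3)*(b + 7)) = b + 7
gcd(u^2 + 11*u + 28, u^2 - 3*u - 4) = 1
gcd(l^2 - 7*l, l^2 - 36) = 1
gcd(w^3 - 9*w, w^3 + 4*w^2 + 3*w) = w^2 + 3*w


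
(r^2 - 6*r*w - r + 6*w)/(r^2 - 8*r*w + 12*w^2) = (r - 1)/(r - 2*w)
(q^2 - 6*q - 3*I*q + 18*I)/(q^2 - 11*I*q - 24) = (q - 6)/(q - 8*I)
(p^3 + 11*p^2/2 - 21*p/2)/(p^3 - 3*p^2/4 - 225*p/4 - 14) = 2*p*(2*p - 3)/(4*p^2 - 31*p - 8)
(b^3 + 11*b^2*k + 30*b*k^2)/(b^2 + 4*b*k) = (b^2 + 11*b*k + 30*k^2)/(b + 4*k)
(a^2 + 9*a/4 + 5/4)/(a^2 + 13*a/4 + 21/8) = 2*(4*a^2 + 9*a + 5)/(8*a^2 + 26*a + 21)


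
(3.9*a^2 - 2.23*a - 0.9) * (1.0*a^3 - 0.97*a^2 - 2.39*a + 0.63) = 3.9*a^5 - 6.013*a^4 - 8.0579*a^3 + 8.6597*a^2 + 0.7461*a - 0.567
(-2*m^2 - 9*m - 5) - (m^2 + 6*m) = -3*m^2 - 15*m - 5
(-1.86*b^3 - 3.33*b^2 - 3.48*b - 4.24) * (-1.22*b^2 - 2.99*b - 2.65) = 2.2692*b^5 + 9.624*b^4 + 19.1313*b^3 + 24.4025*b^2 + 21.8996*b + 11.236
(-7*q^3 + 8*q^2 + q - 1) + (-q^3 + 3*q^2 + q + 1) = -8*q^3 + 11*q^2 + 2*q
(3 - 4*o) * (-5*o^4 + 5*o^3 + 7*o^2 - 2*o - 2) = 20*o^5 - 35*o^4 - 13*o^3 + 29*o^2 + 2*o - 6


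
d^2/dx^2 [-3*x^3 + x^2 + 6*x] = 2 - 18*x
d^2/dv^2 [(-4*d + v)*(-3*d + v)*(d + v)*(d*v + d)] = 2*d*(5*d^2 - 18*d*v - 6*d + 6*v^2 + 3*v)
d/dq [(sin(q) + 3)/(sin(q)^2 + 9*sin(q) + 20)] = (-6*sin(q) + cos(q)^2 - 8)*cos(q)/(sin(q)^2 + 9*sin(q) + 20)^2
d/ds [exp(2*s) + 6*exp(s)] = 2*(exp(s) + 3)*exp(s)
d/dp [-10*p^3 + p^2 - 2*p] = -30*p^2 + 2*p - 2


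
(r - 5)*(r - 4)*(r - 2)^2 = r^4 - 13*r^3 + 60*r^2 - 116*r + 80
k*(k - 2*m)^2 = k^3 - 4*k^2*m + 4*k*m^2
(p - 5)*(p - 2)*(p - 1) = p^3 - 8*p^2 + 17*p - 10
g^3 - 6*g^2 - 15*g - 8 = (g - 8)*(g + 1)^2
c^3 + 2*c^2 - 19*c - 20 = (c - 4)*(c + 1)*(c + 5)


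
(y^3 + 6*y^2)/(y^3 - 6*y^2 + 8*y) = y*(y + 6)/(y^2 - 6*y + 8)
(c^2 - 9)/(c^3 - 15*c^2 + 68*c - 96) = (c + 3)/(c^2 - 12*c + 32)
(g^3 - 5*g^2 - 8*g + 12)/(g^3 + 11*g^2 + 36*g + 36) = (g^2 - 7*g + 6)/(g^2 + 9*g + 18)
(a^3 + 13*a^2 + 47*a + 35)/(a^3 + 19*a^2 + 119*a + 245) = (a + 1)/(a + 7)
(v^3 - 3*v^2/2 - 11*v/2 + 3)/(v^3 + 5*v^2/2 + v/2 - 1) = (v - 3)/(v + 1)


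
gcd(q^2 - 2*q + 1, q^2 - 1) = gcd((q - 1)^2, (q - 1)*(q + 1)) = q - 1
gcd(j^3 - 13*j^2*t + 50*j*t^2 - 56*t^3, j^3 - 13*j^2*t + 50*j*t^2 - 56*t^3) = -j^3 + 13*j^2*t - 50*j*t^2 + 56*t^3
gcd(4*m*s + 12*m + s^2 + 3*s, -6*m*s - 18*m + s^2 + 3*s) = s + 3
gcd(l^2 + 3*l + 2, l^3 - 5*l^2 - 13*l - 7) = l + 1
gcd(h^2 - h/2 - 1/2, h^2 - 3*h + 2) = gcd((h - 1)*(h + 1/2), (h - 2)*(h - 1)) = h - 1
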